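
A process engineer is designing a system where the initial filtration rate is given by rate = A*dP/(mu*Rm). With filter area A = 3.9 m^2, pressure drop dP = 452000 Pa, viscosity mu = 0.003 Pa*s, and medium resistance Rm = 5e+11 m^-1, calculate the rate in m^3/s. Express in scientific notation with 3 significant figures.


rate = A * dP / (mu * Rm)
rate = 3.9 * 452000 / (0.003 * 5e+11)
rate = 1762800.0 / 1.500e+09
rate = 1.18e-03 m^3/s


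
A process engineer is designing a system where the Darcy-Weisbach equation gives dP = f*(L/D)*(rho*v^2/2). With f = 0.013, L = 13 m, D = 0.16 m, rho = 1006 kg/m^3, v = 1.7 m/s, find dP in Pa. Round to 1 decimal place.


dP = f * (L/D) * (rho*v^2/2)
dP = 0.013 * (13/0.16) * (1006*1.7^2/2)
L/D = 81.25
rho*v^2/2 = 1006*2.89/2 = 1453.67
dP = 0.013 * 81.25 * 1453.67
dP = 1535.4 Pa


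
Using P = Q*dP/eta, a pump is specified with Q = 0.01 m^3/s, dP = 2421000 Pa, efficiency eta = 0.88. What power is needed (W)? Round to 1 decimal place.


P = Q * dP / eta
P = 0.01 * 2421000 / 0.88
P = 24210.0 / 0.88
P = 27511.4 W


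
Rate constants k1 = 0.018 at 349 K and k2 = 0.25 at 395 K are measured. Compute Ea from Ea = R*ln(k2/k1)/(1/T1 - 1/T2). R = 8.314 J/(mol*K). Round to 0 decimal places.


Ea = R * ln(k2/k1) / (1/T1 - 1/T2)
ln(k2/k1) = ln(0.25/0.018) = 2.6310892
1/T1 - 1/T2 = 1/349 - 1/395 = 0.000333683943
Ea = 8.314 * 2.6310892 / 0.000333683943
Ea = 65556 J/mol


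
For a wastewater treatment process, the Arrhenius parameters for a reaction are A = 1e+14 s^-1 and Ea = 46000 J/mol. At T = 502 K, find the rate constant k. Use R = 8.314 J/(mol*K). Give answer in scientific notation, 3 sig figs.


k = A * exp(-Ea/(R*T))
k = 1e+14 * exp(-46000 / (8.314 * 502))
k = 1e+14 * exp(-11.021586)
k = 1.63e+09


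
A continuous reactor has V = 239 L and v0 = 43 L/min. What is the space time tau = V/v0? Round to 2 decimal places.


tau = V / v0
tau = 239 / 43
tau = 5.56 min


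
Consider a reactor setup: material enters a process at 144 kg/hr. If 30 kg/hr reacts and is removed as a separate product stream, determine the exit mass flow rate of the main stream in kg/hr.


Steady-state mass balance on the main outlet: F_out = F_in - F_removed
F_out = 144 - 30
F_out = 114 kg/hr


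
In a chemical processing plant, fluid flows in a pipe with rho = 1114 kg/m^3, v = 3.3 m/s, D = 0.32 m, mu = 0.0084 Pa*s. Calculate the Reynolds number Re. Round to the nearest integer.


Re = rho * v * D / mu
Re = 1114 * 3.3 * 0.32 / 0.0084
Re = 1176.384 / 0.0084
Re = 140046


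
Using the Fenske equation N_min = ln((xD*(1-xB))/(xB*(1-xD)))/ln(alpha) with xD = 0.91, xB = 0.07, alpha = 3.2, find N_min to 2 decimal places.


N_min = ln((xD*(1-xB))/(xB*(1-xD))) / ln(alpha)
Numerator inside ln: 0.8463 / 0.0063 = 134.333333
ln(134.333333) = 4.900324
ln(alpha) = ln(3.2) = 1.163151
N_min = 4.900324 / 1.163151 = 4.21


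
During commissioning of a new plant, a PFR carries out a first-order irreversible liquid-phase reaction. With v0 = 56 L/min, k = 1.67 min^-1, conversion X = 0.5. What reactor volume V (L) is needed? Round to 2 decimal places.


V = (v0/k) * ln(1/(1-X))
V = (56/1.67) * ln(1/(1-0.5))
V = 33.532934 * ln(2.0)
V = 33.532934 * 0.693147
V = 23.24 L


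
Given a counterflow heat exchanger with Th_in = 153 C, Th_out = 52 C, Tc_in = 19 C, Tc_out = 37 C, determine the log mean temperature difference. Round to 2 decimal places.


dT1 = Th_in - Tc_out = 153 - 37 = 116
dT2 = Th_out - Tc_in = 52 - 19 = 33
LMTD = (dT1 - dT2) / ln(dT1/dT2)
LMTD = (116 - 33) / ln(116/33)
LMTD = 66.03 K


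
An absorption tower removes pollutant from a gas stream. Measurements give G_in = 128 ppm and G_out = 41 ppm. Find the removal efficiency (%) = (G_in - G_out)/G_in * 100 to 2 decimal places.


Efficiency = (G_in - G_out) / G_in * 100%
Efficiency = (128 - 41) / 128 * 100
Efficiency = 87 / 128 * 100
Efficiency = 67.97%


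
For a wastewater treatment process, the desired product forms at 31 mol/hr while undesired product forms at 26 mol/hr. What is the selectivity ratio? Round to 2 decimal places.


S = desired product rate / undesired product rate
S = 31 / 26
S = 1.19


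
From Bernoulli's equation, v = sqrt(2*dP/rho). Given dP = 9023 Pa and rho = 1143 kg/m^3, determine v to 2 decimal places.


v = sqrt(2*dP/rho)
v = sqrt(2*9023/1143)
v = sqrt(15.788276)
v = 3.97 m/s


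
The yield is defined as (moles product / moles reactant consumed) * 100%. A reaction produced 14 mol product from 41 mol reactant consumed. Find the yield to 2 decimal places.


Yield = (moles product / moles consumed) * 100%
Yield = (14 / 41) * 100
Yield = 0.3415 * 100
Yield = 34.15%


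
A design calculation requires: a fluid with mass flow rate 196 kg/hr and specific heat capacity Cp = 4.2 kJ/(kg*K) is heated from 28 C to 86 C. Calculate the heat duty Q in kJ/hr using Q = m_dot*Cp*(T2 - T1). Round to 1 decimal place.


Q = m_dot * Cp * (T2 - T1)
Q = 196 * 4.2 * (86 - 28)
Q = 196 * 4.2 * 58
Q = 47745.6 kJ/hr


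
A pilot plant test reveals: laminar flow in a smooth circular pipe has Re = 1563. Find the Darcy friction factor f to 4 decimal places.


f = 64 / Re
f = 64 / 1563
f = 0.0409


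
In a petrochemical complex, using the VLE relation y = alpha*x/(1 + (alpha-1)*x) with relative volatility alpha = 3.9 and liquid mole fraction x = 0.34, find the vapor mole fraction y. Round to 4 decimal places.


y = alpha*x / (1 + (alpha-1)*x)
y = 3.9*0.34 / (1 + (3.9-1)*0.34)
y = 1.326 / (1 + 0.986)
y = 1.326 / 1.986
y = 0.6677


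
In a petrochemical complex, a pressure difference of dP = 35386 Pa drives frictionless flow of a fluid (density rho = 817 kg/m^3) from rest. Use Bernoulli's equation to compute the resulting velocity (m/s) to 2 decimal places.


v = sqrt(2*dP/rho)
v = sqrt(2*35386/817)
v = sqrt(86.624235)
v = 9.31 m/s


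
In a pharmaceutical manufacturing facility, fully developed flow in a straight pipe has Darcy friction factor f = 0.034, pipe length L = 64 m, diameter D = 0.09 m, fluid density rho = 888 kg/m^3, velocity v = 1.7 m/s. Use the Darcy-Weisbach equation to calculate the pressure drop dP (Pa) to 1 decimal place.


dP = f * (L/D) * (rho*v^2/2)
dP = 0.034 * (64/0.09) * (888*1.7^2/2)
L/D = 711.11111111
rho*v^2/2 = 888*2.89/2 = 1283.16
dP = 0.034 * 711.11111111 * 1283.16
dP = 31024.0 Pa


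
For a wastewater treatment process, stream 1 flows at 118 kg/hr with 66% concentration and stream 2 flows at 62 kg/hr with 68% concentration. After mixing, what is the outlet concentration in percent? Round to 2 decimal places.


Mass balance on solute: F1*x1 + F2*x2 = F3*x3
F3 = F1 + F2 = 118 + 62 = 180 kg/hr
x3 = (F1*x1 + F2*x2)/F3
x3 = (118*0.66 + 62*0.68) / 180
x3 = 66.69%


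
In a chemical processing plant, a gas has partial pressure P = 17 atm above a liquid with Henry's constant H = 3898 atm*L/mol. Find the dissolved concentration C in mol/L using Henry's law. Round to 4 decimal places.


C = P / H
C = 17 / 3898
C = 0.0044 mol/L


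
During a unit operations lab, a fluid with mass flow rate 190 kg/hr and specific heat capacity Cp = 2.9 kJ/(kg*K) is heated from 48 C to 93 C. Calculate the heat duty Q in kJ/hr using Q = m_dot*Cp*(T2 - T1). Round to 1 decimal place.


Q = m_dot * Cp * (T2 - T1)
Q = 190 * 2.9 * (93 - 48)
Q = 190 * 2.9 * 45
Q = 24795.0 kJ/hr


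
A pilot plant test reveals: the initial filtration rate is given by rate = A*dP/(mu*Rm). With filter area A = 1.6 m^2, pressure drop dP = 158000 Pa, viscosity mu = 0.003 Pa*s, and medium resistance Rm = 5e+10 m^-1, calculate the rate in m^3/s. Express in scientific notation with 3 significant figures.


rate = A * dP / (mu * Rm)
rate = 1.6 * 158000 / (0.003 * 5e+10)
rate = 252800.0 / 1.500e+08
rate = 1.69e-03 m^3/s


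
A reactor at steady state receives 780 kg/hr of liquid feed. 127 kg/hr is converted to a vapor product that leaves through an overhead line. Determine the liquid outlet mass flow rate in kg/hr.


Steady-state mass balance on the main outlet: F_out = F_in - F_removed
F_out = 780 - 127
F_out = 653 kg/hr


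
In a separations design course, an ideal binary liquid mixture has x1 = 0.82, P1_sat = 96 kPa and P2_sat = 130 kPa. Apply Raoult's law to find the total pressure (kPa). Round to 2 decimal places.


P = x1*P1_sat + x2*P2_sat
x2 = 1 - x1 = 1 - 0.82 = 0.18
P = 0.82*96 + 0.18*130
P = 78.72 + 23.4
P = 102.12 kPa


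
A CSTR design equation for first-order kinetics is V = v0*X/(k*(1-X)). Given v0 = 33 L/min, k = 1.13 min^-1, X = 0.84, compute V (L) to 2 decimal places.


V = v0 * X / (k * (1 - X))
V = 33 * 0.84 / (1.13 * (1 - 0.84))
V = 27.72 / (1.13 * 0.16)
V = 27.72 / 0.1808
V = 153.32 L


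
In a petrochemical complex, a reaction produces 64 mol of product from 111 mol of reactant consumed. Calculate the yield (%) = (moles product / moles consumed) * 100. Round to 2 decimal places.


Yield = (moles product / moles consumed) * 100%
Yield = (64 / 111) * 100
Yield = 0.5766 * 100
Yield = 57.66%


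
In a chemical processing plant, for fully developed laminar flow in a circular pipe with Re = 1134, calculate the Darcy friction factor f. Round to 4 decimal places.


f = 64 / Re
f = 64 / 1134
f = 0.0564


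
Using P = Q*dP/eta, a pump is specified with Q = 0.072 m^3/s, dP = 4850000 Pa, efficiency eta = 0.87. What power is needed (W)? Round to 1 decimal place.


P = Q * dP / eta
P = 0.072 * 4850000 / 0.87
P = 349200.0 / 0.87
P = 401379.3 W


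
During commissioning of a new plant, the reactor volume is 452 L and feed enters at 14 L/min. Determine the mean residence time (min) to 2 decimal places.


tau = V / v0
tau = 452 / 14
tau = 32.29 min


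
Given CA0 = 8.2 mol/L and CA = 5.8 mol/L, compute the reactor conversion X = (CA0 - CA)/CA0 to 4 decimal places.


X = (CA0 - CA) / CA0
X = (8.2 - 5.8) / 8.2
X = 2.4 / 8.2
X = 0.2927


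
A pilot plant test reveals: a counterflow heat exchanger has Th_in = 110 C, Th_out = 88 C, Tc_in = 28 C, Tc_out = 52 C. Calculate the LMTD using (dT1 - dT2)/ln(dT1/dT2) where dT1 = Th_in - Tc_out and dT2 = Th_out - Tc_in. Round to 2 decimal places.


dT1 = Th_in - Tc_out = 110 - 52 = 58
dT2 = Th_out - Tc_in = 88 - 28 = 60
LMTD = (dT1 - dT2) / ln(dT1/dT2)
LMTD = (58 - 60) / ln(58/60)
LMTD = 58.99 K


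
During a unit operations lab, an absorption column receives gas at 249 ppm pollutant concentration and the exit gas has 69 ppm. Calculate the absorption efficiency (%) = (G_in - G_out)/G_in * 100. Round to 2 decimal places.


Efficiency = (G_in - G_out) / G_in * 100%
Efficiency = (249 - 69) / 249 * 100
Efficiency = 180 / 249 * 100
Efficiency = 72.29%


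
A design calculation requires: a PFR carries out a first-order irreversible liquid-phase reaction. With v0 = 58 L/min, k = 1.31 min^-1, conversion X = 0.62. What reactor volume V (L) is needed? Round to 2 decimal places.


V = (v0/k) * ln(1/(1-X))
V = (58/1.31) * ln(1/(1-0.62))
V = 44.274809 * ln(2.631579)
V = 44.274809 * 0.967584
V = 42.84 L


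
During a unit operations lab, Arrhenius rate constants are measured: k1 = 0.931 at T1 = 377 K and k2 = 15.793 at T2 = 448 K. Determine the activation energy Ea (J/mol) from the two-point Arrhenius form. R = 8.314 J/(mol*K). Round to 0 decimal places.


Ea = R * ln(k2/k1) / (1/T1 - 1/T2)
ln(k2/k1) = ln(15.793/0.931) = 2.8310628
1/T1 - 1/T2 = 1/377 - 1/448 = 0.000420377037
Ea = 8.314 * 2.8310628 / 0.000420377037
Ea = 55991 J/mol


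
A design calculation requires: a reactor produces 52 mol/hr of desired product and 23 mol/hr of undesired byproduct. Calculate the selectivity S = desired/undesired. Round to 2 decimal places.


S = desired product rate / undesired product rate
S = 52 / 23
S = 2.26


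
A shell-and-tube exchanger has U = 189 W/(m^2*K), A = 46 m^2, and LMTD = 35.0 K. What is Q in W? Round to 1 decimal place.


Q = U * A * LMTD
Q = 189 * 46 * 35.0
Q = 304290.0 W


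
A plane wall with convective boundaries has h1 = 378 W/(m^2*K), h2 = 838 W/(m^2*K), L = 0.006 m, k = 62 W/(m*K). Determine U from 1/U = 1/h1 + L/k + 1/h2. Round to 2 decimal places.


1/U = 1/h1 + L/k + 1/h2
1/U = 1/378 + 0.006/62 + 1/838
1/U = 0.0026455026 + 9.67742e-05 + 0.0011933174
1/U = 0.0039355942
U = 254.09 W/(m^2*K)


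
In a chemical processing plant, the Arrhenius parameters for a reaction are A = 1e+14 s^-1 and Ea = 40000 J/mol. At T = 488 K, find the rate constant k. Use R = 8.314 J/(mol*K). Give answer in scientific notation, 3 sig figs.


k = A * exp(-Ea/(R*T))
k = 1e+14 * exp(-40000 / (8.314 * 488))
k = 1e+14 * exp(-9.858938)
k = 5.23e+09


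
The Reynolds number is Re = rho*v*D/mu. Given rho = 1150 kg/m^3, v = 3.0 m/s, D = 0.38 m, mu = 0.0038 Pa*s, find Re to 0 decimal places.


Re = rho * v * D / mu
Re = 1150 * 3.0 * 0.38 / 0.0038
Re = 1311.0 / 0.0038
Re = 345000


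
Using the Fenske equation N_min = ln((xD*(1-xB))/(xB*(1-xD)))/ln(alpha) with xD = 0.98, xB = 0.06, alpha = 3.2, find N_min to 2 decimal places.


N_min = ln((xD*(1-xB))/(xB*(1-xD))) / ln(alpha)
Numerator inside ln: 0.9212 / 0.0012 = 767.666667
ln(767.666667) = 6.643356
ln(alpha) = ln(3.2) = 1.163151
N_min = 6.643356 / 1.163151 = 5.71


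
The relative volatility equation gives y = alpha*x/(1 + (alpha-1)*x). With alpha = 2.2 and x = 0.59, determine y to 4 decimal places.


y = alpha*x / (1 + (alpha-1)*x)
y = 2.2*0.59 / (1 + (2.2-1)*0.59)
y = 1.298 / (1 + 0.708)
y = 1.298 / 1.708
y = 0.7600


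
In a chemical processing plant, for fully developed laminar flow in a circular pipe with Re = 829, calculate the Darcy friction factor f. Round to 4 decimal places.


f = 64 / Re
f = 64 / 829
f = 0.0772


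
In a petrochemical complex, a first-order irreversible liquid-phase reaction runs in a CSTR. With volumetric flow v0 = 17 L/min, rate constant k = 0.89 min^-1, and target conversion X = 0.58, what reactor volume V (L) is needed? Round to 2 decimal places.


V = v0 * X / (k * (1 - X))
V = 17 * 0.58 / (0.89 * (1 - 0.58))
V = 9.86 / (0.89 * 0.42)
V = 9.86 / 0.3738
V = 26.38 L


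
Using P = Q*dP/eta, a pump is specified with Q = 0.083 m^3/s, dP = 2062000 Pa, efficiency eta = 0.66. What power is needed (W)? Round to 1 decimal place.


P = Q * dP / eta
P = 0.083 * 2062000 / 0.66
P = 171146.0 / 0.66
P = 259312.1 W


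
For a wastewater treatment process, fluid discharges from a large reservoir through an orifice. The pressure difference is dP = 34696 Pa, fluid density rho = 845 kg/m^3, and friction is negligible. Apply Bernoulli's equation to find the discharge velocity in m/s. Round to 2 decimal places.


v = sqrt(2*dP/rho)
v = sqrt(2*34696/845)
v = sqrt(82.12071)
v = 9.06 m/s


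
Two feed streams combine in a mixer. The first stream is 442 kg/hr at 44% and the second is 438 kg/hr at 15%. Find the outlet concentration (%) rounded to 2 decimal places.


Mass balance on solute: F1*x1 + F2*x2 = F3*x3
F3 = F1 + F2 = 442 + 438 = 880 kg/hr
x3 = (F1*x1 + F2*x2)/F3
x3 = (442*0.44 + 438*0.15) / 880
x3 = 29.57%


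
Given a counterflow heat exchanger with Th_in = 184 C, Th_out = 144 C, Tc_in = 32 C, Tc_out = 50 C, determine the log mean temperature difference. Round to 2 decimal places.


dT1 = Th_in - Tc_out = 184 - 50 = 134
dT2 = Th_out - Tc_in = 144 - 32 = 112
LMTD = (dT1 - dT2) / ln(dT1/dT2)
LMTD = (134 - 112) / ln(134/112)
LMTD = 122.67 K


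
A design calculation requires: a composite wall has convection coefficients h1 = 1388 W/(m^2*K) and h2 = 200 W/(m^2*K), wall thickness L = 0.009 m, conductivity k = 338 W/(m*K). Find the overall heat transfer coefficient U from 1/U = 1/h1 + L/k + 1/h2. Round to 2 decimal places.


1/U = 1/h1 + L/k + 1/h2
1/U = 1/1388 + 0.009/338 + 1/200
1/U = 0.0007204611 + 2.66272e-05 + 0.005
1/U = 0.0057470883
U = 174.00 W/(m^2*K)


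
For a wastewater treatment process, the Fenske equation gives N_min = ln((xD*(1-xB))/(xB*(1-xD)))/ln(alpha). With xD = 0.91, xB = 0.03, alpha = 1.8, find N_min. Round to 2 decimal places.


N_min = ln((xD*(1-xB))/(xB*(1-xD))) / ln(alpha)
Numerator inside ln: 0.8827 / 0.0027 = 326.925926
ln(326.925926) = 5.789734
ln(alpha) = ln(1.8) = 0.587787
N_min = 5.789734 / 0.587787 = 9.85


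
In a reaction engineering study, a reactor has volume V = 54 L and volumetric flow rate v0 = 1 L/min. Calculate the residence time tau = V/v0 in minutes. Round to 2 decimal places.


tau = V / v0
tau = 54 / 1
tau = 54.00 min


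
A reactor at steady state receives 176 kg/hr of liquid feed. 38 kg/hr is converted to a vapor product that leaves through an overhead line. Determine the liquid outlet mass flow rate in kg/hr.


Steady-state mass balance on the main outlet: F_out = F_in - F_removed
F_out = 176 - 38
F_out = 138 kg/hr


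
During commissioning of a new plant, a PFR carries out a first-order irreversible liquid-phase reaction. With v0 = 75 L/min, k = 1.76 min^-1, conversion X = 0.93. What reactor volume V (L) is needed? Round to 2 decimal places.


V = (v0/k) * ln(1/(1-X))
V = (75/1.76) * ln(1/(1-0.93))
V = 42.613636 * ln(14.285714)
V = 42.613636 * 2.65926
V = 113.32 L


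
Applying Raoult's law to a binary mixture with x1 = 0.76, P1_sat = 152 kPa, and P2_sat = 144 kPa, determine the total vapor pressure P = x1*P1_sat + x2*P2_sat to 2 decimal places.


P = x1*P1_sat + x2*P2_sat
x2 = 1 - x1 = 1 - 0.76 = 0.24
P = 0.76*152 + 0.24*144
P = 115.52 + 34.56
P = 150.08 kPa


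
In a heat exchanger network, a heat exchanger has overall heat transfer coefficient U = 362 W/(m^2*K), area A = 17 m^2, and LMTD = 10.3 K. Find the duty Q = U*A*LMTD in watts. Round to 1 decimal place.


Q = U * A * LMTD
Q = 362 * 17 * 10.3
Q = 63386.2 W


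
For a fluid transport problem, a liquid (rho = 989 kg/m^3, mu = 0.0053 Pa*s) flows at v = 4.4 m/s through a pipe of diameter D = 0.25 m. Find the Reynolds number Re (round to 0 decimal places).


Re = rho * v * D / mu
Re = 989 * 4.4 * 0.25 / 0.0053
Re = 1087.9 / 0.0053
Re = 205264


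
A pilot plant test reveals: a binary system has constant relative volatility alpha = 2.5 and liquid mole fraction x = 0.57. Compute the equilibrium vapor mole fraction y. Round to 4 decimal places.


y = alpha*x / (1 + (alpha-1)*x)
y = 2.5*0.57 / (1 + (2.5-1)*0.57)
y = 1.425 / (1 + 0.855)
y = 1.425 / 1.855
y = 0.7682


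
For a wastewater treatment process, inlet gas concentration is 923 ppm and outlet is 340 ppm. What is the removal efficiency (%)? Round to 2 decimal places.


Efficiency = (G_in - G_out) / G_in * 100%
Efficiency = (923 - 340) / 923 * 100
Efficiency = 583 / 923 * 100
Efficiency = 63.16%


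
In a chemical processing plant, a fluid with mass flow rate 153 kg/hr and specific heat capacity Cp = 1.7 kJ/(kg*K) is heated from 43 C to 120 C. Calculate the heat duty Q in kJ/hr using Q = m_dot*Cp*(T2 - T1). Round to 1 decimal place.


Q = m_dot * Cp * (T2 - T1)
Q = 153 * 1.7 * (120 - 43)
Q = 153 * 1.7 * 77
Q = 20027.7 kJ/hr


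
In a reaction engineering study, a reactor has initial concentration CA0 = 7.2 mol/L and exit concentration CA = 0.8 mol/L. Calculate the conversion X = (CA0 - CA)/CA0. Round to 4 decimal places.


X = (CA0 - CA) / CA0
X = (7.2 - 0.8) / 7.2
X = 6.4 / 7.2
X = 0.8889


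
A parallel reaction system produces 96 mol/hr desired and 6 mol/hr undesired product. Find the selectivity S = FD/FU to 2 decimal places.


S = desired product rate / undesired product rate
S = 96 / 6
S = 16.00


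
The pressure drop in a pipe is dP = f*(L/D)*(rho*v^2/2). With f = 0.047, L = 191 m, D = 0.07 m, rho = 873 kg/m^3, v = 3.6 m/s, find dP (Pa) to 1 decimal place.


dP = f * (L/D) * (rho*v^2/2)
dP = 0.047 * (191/0.07) * (873*3.6^2/2)
L/D = 2728.57142857
rho*v^2/2 = 873*12.96/2 = 5657.04
dP = 0.047 * 2728.57142857 * 5657.04
dP = 725475.0 Pa


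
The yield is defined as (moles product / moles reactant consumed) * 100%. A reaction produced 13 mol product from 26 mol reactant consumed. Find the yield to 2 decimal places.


Yield = (moles product / moles consumed) * 100%
Yield = (13 / 26) * 100
Yield = 0.5 * 100
Yield = 50.00%


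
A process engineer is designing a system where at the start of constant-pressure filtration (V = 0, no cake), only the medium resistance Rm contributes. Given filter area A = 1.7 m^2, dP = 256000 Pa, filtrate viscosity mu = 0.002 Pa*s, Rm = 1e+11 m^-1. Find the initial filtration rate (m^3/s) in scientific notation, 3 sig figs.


rate = A * dP / (mu * Rm)
rate = 1.7 * 256000 / (0.002 * 1e+11)
rate = 435200.0 / 2.000e+08
rate = 2.18e-03 m^3/s


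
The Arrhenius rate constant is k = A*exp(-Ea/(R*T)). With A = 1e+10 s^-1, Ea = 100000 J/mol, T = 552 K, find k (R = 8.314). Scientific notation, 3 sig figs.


k = A * exp(-Ea/(R*T))
k = 1e+10 * exp(-100000 / (8.314 * 552))
k = 1e+10 * exp(-21.789682)
k = 3.44e+00


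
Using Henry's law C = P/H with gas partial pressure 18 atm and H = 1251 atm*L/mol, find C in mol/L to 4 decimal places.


C = P / H
C = 18 / 1251
C = 0.0144 mol/L


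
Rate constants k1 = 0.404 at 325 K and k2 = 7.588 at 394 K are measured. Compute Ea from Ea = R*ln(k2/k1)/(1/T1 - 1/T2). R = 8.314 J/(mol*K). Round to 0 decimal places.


Ea = R * ln(k2/k1) / (1/T1 - 1/T2)
ln(k2/k1) = ln(7.588/0.404) = 2.9329085
1/T1 - 1/T2 = 1/325 - 1/394 = 0.000538852011
Ea = 8.314 * 2.9329085 / 0.000538852011
Ea = 45252 J/mol


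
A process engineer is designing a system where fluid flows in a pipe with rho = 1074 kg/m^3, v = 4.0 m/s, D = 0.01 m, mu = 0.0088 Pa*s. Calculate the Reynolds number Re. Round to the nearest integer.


Re = rho * v * D / mu
Re = 1074 * 4.0 * 0.01 / 0.0088
Re = 42.96 / 0.0088
Re = 4882


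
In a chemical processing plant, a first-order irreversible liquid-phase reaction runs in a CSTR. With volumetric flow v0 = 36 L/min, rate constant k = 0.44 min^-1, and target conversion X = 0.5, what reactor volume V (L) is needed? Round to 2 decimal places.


V = v0 * X / (k * (1 - X))
V = 36 * 0.5 / (0.44 * (1 - 0.5))
V = 18.0 / (0.44 * 0.5)
V = 18.0 / 0.22
V = 81.82 L


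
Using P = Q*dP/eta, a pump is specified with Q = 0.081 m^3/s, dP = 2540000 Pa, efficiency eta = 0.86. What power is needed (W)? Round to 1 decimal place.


P = Q * dP / eta
P = 0.081 * 2540000 / 0.86
P = 205740.0 / 0.86
P = 239232.6 W


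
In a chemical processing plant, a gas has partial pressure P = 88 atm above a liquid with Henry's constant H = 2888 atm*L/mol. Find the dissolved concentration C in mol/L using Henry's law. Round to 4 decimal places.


C = P / H
C = 88 / 2888
C = 0.0305 mol/L


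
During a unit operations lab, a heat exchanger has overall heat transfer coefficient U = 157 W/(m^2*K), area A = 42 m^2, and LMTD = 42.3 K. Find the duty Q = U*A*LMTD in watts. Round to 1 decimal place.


Q = U * A * LMTD
Q = 157 * 42 * 42.3
Q = 278926.2 W


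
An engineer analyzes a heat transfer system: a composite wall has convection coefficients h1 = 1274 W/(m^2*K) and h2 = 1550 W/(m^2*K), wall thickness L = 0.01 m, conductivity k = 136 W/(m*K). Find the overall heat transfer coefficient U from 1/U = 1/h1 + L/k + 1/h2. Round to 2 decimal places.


1/U = 1/h1 + L/k + 1/h2
1/U = 1/1274 + 0.01/136 + 1/1550
1/U = 0.0007849294 + 7.35294e-05 + 0.0006451613
1/U = 0.0015036201
U = 665.06 W/(m^2*K)


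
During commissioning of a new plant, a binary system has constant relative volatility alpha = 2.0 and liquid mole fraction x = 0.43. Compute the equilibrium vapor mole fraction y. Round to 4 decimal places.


y = alpha*x / (1 + (alpha-1)*x)
y = 2.0*0.43 / (1 + (2.0-1)*0.43)
y = 0.86 / (1 + 0.43)
y = 0.86 / 1.43
y = 0.6014


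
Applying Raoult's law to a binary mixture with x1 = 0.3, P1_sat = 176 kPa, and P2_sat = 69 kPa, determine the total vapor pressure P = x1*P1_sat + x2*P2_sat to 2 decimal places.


P = x1*P1_sat + x2*P2_sat
x2 = 1 - x1 = 1 - 0.3 = 0.7
P = 0.3*176 + 0.7*69
P = 52.8 + 48.3
P = 101.10 kPa


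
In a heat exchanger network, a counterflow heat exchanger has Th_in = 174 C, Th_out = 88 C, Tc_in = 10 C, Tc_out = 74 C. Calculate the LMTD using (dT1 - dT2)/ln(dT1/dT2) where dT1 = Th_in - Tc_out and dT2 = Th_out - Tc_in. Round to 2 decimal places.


dT1 = Th_in - Tc_out = 174 - 74 = 100
dT2 = Th_out - Tc_in = 88 - 10 = 78
LMTD = (dT1 - dT2) / ln(dT1/dT2)
LMTD = (100 - 78) / ln(100/78)
LMTD = 88.54 K


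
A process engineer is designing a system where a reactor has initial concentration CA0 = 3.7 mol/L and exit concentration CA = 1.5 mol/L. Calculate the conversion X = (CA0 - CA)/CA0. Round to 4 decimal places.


X = (CA0 - CA) / CA0
X = (3.7 - 1.5) / 3.7
X = 2.2 / 3.7
X = 0.5946


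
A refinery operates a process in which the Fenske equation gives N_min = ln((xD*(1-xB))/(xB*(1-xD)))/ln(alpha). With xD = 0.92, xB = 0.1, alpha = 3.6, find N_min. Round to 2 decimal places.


N_min = ln((xD*(1-xB))/(xB*(1-xD))) / ln(alpha)
Numerator inside ln: 0.828 / 0.008 = 103.5
ln(103.5) = 4.639572
ln(alpha) = ln(3.6) = 1.280934
N_min = 4.639572 / 1.280934 = 3.62


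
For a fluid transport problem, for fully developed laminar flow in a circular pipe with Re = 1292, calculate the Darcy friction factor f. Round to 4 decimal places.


f = 64 / Re
f = 64 / 1292
f = 0.0495


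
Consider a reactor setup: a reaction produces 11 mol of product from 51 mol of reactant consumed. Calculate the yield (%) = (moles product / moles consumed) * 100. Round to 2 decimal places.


Yield = (moles product / moles consumed) * 100%
Yield = (11 / 51) * 100
Yield = 0.2157 * 100
Yield = 21.57%


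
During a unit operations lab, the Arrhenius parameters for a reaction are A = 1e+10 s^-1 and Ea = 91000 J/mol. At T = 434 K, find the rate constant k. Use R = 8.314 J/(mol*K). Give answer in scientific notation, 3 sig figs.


k = A * exp(-Ea/(R*T))
k = 1e+10 * exp(-91000 / (8.314 * 434))
k = 1e+10 * exp(-25.2198)
k = 1.11e-01


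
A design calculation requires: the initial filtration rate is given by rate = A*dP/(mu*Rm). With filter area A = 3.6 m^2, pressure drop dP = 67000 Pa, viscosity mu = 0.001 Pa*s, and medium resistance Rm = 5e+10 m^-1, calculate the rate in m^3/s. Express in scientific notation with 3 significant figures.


rate = A * dP / (mu * Rm)
rate = 3.6 * 67000 / (0.001 * 5e+10)
rate = 241200.0 / 5.000e+07
rate = 4.82e-03 m^3/s


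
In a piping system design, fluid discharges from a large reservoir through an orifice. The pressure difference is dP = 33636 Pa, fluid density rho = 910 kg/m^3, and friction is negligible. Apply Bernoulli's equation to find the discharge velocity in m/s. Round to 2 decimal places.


v = sqrt(2*dP/rho)
v = sqrt(2*33636/910)
v = sqrt(73.925275)
v = 8.60 m/s


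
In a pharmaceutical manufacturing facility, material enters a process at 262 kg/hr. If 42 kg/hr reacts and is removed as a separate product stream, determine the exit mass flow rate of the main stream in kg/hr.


Steady-state mass balance on the main outlet: F_out = F_in - F_removed
F_out = 262 - 42
F_out = 220 kg/hr


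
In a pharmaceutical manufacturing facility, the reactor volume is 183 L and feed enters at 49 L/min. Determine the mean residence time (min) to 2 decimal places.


tau = V / v0
tau = 183 / 49
tau = 3.73 min


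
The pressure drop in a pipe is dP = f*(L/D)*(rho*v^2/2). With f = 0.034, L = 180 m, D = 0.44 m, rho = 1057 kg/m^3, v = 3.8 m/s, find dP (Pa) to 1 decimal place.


dP = f * (L/D) * (rho*v^2/2)
dP = 0.034 * (180/0.44) * (1057*3.8^2/2)
L/D = 409.09090909
rho*v^2/2 = 1057*14.44/2 = 7631.54
dP = 0.034 * 409.09090909 * 7631.54
dP = 106147.8 Pa


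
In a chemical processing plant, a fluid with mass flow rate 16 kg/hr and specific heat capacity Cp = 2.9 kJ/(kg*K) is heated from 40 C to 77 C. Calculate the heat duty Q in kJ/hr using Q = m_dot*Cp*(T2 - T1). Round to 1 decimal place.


Q = m_dot * Cp * (T2 - T1)
Q = 16 * 2.9 * (77 - 40)
Q = 16 * 2.9 * 37
Q = 1716.8 kJ/hr


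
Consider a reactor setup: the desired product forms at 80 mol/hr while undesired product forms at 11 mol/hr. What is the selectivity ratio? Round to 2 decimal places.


S = desired product rate / undesired product rate
S = 80 / 11
S = 7.27


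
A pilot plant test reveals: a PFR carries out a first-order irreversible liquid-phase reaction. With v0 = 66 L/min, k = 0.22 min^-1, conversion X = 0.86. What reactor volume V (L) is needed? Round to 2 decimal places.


V = (v0/k) * ln(1/(1-X))
V = (66/0.22) * ln(1/(1-0.86))
V = 300.0 * ln(7.142857)
V = 300.0 * 1.966113
V = 589.83 L


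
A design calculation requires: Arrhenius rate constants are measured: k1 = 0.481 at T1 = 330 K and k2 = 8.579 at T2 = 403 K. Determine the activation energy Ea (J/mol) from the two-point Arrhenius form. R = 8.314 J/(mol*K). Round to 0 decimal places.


Ea = R * ln(k2/k1) / (1/T1 - 1/T2)
ln(k2/k1) = ln(8.579/0.481) = 2.8812054
1/T1 - 1/T2 = 1/330 - 1/403 = 0.000548913452
Ea = 8.314 * 2.8812054 / 0.000548913452
Ea = 43640 J/mol


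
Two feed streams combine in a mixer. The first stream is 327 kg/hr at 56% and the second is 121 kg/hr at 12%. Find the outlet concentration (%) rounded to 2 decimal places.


Mass balance on solute: F1*x1 + F2*x2 = F3*x3
F3 = F1 + F2 = 327 + 121 = 448 kg/hr
x3 = (F1*x1 + F2*x2)/F3
x3 = (327*0.56 + 121*0.12) / 448
x3 = 44.12%


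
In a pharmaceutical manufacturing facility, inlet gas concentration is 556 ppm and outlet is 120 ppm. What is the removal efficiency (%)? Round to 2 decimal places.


Efficiency = (G_in - G_out) / G_in * 100%
Efficiency = (556 - 120) / 556 * 100
Efficiency = 436 / 556 * 100
Efficiency = 78.42%


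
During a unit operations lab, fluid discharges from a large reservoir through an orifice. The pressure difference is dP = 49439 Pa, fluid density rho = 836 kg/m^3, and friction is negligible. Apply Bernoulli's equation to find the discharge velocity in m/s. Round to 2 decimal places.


v = sqrt(2*dP/rho)
v = sqrt(2*49439/836)
v = sqrt(118.27512)
v = 10.88 m/s


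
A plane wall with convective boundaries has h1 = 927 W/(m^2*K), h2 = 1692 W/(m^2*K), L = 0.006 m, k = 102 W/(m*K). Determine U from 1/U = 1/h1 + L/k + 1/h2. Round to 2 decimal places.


1/U = 1/h1 + L/k + 1/h2
1/U = 1/927 + 0.006/102 + 1/1692
1/U = 0.0010787487 + 5.88235e-05 + 0.0005910165
1/U = 0.0017285887
U = 578.51 W/(m^2*K)


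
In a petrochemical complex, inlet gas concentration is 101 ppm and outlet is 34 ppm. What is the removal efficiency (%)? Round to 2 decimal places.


Efficiency = (G_in - G_out) / G_in * 100%
Efficiency = (101 - 34) / 101 * 100
Efficiency = 67 / 101 * 100
Efficiency = 66.34%


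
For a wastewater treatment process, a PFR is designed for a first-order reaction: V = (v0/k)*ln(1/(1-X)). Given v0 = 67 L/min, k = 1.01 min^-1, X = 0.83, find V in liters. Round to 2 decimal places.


V = (v0/k) * ln(1/(1-X))
V = (67/1.01) * ln(1/(1-0.83))
V = 66.336634 * ln(5.882353)
V = 66.336634 * 1.771957
V = 117.55 L


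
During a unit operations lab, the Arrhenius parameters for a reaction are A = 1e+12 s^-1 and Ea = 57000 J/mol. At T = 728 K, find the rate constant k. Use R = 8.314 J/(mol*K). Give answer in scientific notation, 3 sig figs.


k = A * exp(-Ea/(R*T))
k = 1e+12 * exp(-57000 / (8.314 * 728))
k = 1e+12 * exp(-9.417453)
k = 8.13e+07


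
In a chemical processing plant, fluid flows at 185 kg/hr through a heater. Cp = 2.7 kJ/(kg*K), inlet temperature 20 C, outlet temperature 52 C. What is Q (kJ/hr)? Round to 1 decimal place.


Q = m_dot * Cp * (T2 - T1)
Q = 185 * 2.7 * (52 - 20)
Q = 185 * 2.7 * 32
Q = 15984.0 kJ/hr


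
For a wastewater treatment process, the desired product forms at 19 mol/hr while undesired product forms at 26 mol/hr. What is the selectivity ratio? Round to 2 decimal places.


S = desired product rate / undesired product rate
S = 19 / 26
S = 0.73


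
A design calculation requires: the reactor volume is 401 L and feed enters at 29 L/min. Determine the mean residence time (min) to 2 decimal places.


tau = V / v0
tau = 401 / 29
tau = 13.83 min


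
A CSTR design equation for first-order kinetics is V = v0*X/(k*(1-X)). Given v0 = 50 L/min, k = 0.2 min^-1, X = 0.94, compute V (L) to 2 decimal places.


V = v0 * X / (k * (1 - X))
V = 50 * 0.94 / (0.2 * (1 - 0.94))
V = 47.0 / (0.2 * 0.06)
V = 47.0 / 0.012
V = 3916.67 L


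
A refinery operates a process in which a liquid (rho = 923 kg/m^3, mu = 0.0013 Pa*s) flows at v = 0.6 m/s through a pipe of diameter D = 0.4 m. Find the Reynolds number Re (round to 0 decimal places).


Re = rho * v * D / mu
Re = 923 * 0.6 * 0.4 / 0.0013
Re = 221.52 / 0.0013
Re = 170400


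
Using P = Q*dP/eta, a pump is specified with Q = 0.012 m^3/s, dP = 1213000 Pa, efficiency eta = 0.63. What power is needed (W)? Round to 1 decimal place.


P = Q * dP / eta
P = 0.012 * 1213000 / 0.63
P = 14556.0 / 0.63
P = 23104.8 W


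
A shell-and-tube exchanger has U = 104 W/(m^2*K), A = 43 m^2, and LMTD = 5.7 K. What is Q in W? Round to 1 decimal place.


Q = U * A * LMTD
Q = 104 * 43 * 5.7
Q = 25490.4 W


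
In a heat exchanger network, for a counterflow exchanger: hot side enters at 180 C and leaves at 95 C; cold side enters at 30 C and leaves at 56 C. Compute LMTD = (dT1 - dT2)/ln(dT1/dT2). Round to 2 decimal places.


dT1 = Th_in - Tc_out = 180 - 56 = 124
dT2 = Th_out - Tc_in = 95 - 30 = 65
LMTD = (dT1 - dT2) / ln(dT1/dT2)
LMTD = (124 - 65) / ln(124/65)
LMTD = 91.35 K


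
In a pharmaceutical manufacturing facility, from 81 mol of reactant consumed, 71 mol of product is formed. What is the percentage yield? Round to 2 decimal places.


Yield = (moles product / moles consumed) * 100%
Yield = (71 / 81) * 100
Yield = 0.8765 * 100
Yield = 87.65%


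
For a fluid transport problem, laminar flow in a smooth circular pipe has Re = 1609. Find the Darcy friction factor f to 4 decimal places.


f = 64 / Re
f = 64 / 1609
f = 0.0398


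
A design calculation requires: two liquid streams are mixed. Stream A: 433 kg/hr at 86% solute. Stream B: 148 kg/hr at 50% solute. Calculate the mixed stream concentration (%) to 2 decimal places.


Mass balance on solute: F1*x1 + F2*x2 = F3*x3
F3 = F1 + F2 = 433 + 148 = 581 kg/hr
x3 = (F1*x1 + F2*x2)/F3
x3 = (433*0.86 + 148*0.5) / 581
x3 = 76.83%


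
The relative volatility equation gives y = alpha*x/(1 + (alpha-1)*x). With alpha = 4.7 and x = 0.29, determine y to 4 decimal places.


y = alpha*x / (1 + (alpha-1)*x)
y = 4.7*0.29 / (1 + (4.7-1)*0.29)
y = 1.363 / (1 + 1.073)
y = 1.363 / 2.073
y = 0.6575


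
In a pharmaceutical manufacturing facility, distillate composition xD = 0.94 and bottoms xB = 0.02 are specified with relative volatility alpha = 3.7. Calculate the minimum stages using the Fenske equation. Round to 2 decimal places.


N_min = ln((xD*(1-xB))/(xB*(1-xD))) / ln(alpha)
Numerator inside ln: 0.9212 / 0.0012 = 767.666667
ln(767.666667) = 6.643356
ln(alpha) = ln(3.7) = 1.308333
N_min = 6.643356 / 1.308333 = 5.08


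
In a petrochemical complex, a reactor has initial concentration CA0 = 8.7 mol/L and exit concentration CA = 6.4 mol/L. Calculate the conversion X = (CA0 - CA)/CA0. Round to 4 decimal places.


X = (CA0 - CA) / CA0
X = (8.7 - 6.4) / 8.7
X = 2.3 / 8.7
X = 0.2644


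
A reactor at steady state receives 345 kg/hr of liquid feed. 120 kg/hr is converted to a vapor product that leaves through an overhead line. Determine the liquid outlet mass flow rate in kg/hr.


Steady-state mass balance on the main outlet: F_out = F_in - F_removed
F_out = 345 - 120
F_out = 225 kg/hr


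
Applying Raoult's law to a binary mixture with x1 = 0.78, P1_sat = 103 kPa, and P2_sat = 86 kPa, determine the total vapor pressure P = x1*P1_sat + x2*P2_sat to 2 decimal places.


P = x1*P1_sat + x2*P2_sat
x2 = 1 - x1 = 1 - 0.78 = 0.22
P = 0.78*103 + 0.22*86
P = 80.34 + 18.92
P = 99.26 kPa


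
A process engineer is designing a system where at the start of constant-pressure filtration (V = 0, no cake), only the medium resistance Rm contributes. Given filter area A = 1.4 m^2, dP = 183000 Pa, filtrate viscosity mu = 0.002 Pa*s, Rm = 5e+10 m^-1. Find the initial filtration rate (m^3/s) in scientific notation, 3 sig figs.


rate = A * dP / (mu * Rm)
rate = 1.4 * 183000 / (0.002 * 5e+10)
rate = 256200.0 / 1.000e+08
rate = 2.56e-03 m^3/s


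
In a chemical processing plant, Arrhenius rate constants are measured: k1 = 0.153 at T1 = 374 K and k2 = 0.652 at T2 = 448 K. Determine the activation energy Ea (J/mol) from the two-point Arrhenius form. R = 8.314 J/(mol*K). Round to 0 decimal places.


Ea = R * ln(k2/k1) / (1/T1 - 1/T2)
ln(k2/k1) = ln(0.652/0.153) = 1.4496066
1/T1 - 1/T2 = 1/374 - 1/448 = 0.000441653934
Ea = 8.314 * 1.4496066 / 0.000441653934
Ea = 27288 J/mol


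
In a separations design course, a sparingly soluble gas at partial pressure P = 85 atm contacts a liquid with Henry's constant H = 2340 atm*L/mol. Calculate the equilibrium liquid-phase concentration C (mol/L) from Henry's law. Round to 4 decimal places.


C = P / H
C = 85 / 2340
C = 0.0363 mol/L


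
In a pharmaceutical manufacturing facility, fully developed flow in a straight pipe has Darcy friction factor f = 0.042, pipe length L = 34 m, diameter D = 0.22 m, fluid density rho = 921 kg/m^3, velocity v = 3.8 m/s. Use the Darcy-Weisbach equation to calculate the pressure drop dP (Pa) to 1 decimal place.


dP = f * (L/D) * (rho*v^2/2)
dP = 0.042 * (34/0.22) * (921*3.8^2/2)
L/D = 154.54545455
rho*v^2/2 = 921*14.44/2 = 6649.62
dP = 0.042 * 154.54545455 * 6649.62
dP = 43162.1 Pa


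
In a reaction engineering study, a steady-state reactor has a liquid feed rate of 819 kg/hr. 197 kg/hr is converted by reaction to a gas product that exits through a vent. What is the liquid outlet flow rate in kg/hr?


Steady-state mass balance on the main outlet: F_out = F_in - F_removed
F_out = 819 - 197
F_out = 622 kg/hr


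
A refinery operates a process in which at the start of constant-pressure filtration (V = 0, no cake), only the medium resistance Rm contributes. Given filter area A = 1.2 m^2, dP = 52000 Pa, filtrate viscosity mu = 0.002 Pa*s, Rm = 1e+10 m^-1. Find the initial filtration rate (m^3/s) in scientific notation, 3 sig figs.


rate = A * dP / (mu * Rm)
rate = 1.2 * 52000 / (0.002 * 1e+10)
rate = 62400.0 / 2.000e+07
rate = 3.12e-03 m^3/s


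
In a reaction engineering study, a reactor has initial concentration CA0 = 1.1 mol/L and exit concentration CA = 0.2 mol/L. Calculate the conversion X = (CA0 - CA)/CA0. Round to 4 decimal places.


X = (CA0 - CA) / CA0
X = (1.1 - 0.2) / 1.1
X = 0.9 / 1.1
X = 0.8182


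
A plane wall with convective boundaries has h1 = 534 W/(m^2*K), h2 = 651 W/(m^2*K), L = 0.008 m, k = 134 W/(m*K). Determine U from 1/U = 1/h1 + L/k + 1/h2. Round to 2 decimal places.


1/U = 1/h1 + L/k + 1/h2
1/U = 1/534 + 0.008/134 + 1/651
1/U = 0.0018726592 + 5.97015e-05 + 0.0015360983
1/U = 0.003468459
U = 288.31 W/(m^2*K)


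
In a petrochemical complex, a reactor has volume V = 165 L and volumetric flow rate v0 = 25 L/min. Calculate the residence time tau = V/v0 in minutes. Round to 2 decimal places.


tau = V / v0
tau = 165 / 25
tau = 6.60 min


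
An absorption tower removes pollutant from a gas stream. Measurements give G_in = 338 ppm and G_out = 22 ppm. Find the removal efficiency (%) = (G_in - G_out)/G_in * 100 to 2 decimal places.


Efficiency = (G_in - G_out) / G_in * 100%
Efficiency = (338 - 22) / 338 * 100
Efficiency = 316 / 338 * 100
Efficiency = 93.49%


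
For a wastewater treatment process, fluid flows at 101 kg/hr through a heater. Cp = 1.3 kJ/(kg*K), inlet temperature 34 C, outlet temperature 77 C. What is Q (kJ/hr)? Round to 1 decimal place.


Q = m_dot * Cp * (T2 - T1)
Q = 101 * 1.3 * (77 - 34)
Q = 101 * 1.3 * 43
Q = 5645.9 kJ/hr


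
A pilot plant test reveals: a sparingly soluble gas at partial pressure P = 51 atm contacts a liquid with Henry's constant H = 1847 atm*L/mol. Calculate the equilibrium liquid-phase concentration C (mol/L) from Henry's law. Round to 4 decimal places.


C = P / H
C = 51 / 1847
C = 0.0276 mol/L
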